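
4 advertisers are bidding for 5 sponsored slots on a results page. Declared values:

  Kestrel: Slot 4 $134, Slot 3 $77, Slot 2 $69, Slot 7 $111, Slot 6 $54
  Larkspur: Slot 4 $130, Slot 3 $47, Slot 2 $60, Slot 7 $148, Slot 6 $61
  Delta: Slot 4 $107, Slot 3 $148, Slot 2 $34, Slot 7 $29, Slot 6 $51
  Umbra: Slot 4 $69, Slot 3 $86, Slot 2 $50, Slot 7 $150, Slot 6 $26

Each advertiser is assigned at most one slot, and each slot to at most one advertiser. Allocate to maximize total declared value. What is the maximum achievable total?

Max total: $497

Optimal: Kestrel→Slot 2 ($69), Larkspur→Slot 4 ($130), Delta→Slot 3 ($148), Umbra→Slot 7 ($150) — total 69+130+148+150 = $497.
Max-entry greedy (repeatedly take the single best remaining cell) gives $493, worse by 4.
Next-best assignment: Kestrel→Slot 4, Larkspur→Slot 6, Delta→Slot 3, Umbra→Slot 7 = $493.
Swapping Kestrel↔Umbra (Kestrel→Slot 7 $111, Umbra→Slot 2 $50) loses 58.
Every other assignment is strictly worse.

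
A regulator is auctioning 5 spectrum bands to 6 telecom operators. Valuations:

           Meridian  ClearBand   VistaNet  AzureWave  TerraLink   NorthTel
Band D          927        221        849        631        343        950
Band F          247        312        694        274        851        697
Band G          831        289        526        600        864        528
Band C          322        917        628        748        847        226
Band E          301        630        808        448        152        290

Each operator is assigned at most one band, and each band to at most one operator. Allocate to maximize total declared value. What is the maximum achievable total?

Max total: $4357M

Treat this as an assignment problem: match each operator to one band.
Optimal: NorthTel→Band D ($950M), TerraLink→Band F ($851M), Meridian→Band G ($831M), ClearBand→Band C ($917M), VistaNet→Band E ($808M) — total 950+851+831+917+808 = $4357M.
Row-greedy (each operator in turn takes its best remaining band) gives $4103M, worse by 254.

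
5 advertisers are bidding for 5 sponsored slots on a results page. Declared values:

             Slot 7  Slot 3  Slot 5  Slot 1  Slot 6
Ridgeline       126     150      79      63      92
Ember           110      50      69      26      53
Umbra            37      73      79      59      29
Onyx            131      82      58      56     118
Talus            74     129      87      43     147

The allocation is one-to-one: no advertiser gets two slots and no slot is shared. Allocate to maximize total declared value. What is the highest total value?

Max total: $556

Optimal: Ridgeline→Slot 3 ($150), Ember→Slot 5 ($69), Umbra→Slot 1 ($59), Onyx→Slot 7 ($131), Talus→Slot 6 ($147) — total 150+69+59+131+147 = $556.
Column-greedy (each slot in turn goes to its best remaining advertiser) gives $480, worse by 76.
Next-best assignment: Ridgeline→Slot 3, Ember→Slot 7, Umbra→Slot 5, Onyx→Slot 1, Talus→Slot 6 = $542.
Checked against all permutations: $556 is optimal.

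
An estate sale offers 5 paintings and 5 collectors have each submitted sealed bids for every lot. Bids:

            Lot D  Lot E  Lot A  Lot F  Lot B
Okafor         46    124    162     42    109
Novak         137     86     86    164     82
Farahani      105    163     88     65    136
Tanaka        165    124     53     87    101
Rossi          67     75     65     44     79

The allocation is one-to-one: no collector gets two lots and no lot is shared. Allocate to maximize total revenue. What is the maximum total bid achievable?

Optimal: Okafor→Lot A ($162), Novak→Lot F ($164), Farahani→Lot E ($163), Tanaka→Lot D ($165), Rossi→Lot B ($79) — total 162+164+163+165+79 = $733.
Next-best assignment: Okafor→Lot A, Novak→Lot F, Farahani→Lot B, Tanaka→Lot D, Rossi→Lot E = $702.
Checked against all permutations: $733 is optimal.

Maximum total: $733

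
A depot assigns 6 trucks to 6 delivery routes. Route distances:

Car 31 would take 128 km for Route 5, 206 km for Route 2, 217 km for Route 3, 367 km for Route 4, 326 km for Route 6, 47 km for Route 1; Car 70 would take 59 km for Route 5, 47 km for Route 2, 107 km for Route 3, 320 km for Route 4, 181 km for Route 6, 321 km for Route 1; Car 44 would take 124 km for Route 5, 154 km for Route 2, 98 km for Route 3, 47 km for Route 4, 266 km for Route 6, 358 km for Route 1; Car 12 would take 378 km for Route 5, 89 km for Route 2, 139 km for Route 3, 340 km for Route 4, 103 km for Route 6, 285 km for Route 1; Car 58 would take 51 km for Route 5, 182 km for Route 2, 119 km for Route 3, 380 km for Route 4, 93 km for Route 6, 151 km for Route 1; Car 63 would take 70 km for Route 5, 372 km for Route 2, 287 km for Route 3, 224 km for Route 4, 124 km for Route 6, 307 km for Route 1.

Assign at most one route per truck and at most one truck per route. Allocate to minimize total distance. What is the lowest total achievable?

Optimal: Car 31→Route 1 (47 km), Car 70→Route 2 (47 km), Car 44→Route 4 (47 km), Car 12→Route 6 (103 km), Car 58→Route 3 (119 km), Car 63→Route 5 (70 km) — total 47+47+47+103+119+70 = 433 km.
Column-greedy (each route in turn goes to its cheapest remaining truck) gives 570 km, worse by 137.
Next-best assignment: Car 31→Route 1, Car 70→Route 2, Car 44→Route 4, Car 12→Route 3, Car 58→Route 6, Car 63→Route 5 = 443 km.

Minimum total: 433 km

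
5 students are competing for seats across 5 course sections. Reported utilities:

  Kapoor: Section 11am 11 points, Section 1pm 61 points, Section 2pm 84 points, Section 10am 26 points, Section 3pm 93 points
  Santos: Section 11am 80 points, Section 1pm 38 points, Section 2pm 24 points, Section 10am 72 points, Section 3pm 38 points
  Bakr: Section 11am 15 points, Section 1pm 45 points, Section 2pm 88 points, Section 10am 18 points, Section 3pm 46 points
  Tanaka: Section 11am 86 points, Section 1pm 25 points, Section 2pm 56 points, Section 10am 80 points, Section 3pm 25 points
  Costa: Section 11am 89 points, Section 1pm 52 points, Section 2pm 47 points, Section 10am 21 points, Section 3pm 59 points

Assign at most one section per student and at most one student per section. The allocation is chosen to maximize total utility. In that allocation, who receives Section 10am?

Tanaka receives Section 10am.

Optimal: Kapoor→Section 3pm (93 points), Santos→Section 11am (80 points), Bakr→Section 2pm (88 points), Tanaka→Section 10am (80 points), Costa→Section 1pm (52 points) — total 93+80+88+80+52 = 393 points.
Max-entry greedy (repeatedly take the single best remaining cell) gives 388 points, worse by 5.
Next-best assignment: Kapoor→Section 3pm, Santos→Section 10am, Bakr→Section 2pm, Tanaka→Section 11am, Costa→Section 1pm = 391 points.
Tanaka's own top section is Section 11am (86 points), but forcing Tanaka→Section 11am and reassigning the rest optimally gives only 391 points — worse by 2.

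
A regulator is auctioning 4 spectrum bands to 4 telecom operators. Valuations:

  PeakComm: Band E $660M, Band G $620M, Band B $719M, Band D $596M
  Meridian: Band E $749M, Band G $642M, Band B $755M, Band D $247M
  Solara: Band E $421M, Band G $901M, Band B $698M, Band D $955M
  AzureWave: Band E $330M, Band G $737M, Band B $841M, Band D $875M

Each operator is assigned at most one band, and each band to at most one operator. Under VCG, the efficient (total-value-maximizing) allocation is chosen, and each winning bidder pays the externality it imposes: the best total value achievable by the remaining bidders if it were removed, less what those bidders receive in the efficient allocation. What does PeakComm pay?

PeakComm pays $20M.

Efficient allocation: PeakComm→Band B ($719M), Meridian→Band E ($749M), Solara→Band G ($901M), AzureWave→Band D ($875M); total welfare W = $3244M.
PeakComm receives Band B at value $719M, so the others get W − 719 = $2525M.
Without PeakComm: best allocation of the remaining 3 bidders over all 4 bands is Meridian→Band E ($749M), Solara→Band D ($955M), AzureWave→Band B ($841M), total $2545M.
VCG payment = (others' best without PeakComm) − (others' welfare with PeakComm) = 2545 − 2525 = $20M.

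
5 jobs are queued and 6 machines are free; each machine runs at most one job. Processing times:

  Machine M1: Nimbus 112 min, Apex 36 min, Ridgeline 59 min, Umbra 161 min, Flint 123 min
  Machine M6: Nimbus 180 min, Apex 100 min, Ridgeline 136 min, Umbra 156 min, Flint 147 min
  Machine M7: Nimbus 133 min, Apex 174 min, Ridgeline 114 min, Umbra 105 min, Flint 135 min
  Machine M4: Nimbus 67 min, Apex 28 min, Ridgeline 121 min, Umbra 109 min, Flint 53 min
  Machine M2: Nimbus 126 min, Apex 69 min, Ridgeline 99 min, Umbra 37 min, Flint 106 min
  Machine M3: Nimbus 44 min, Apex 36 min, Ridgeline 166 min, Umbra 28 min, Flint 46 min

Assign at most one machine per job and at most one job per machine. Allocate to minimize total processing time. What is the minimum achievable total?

Optimal: Nimbus→Machine M3 (44 min), Apex→Machine M1 (36 min), Ridgeline→Machine M7 (114 min), Umbra→Machine M2 (37 min), Flint→Machine M4 (53 min) — total 44+36+114+37+53 = 284 min.
Column-greedy (each machine in turn goes to its cheapest remaining job) gives 456 min, worse by 172.
Next-best assignment: Nimbus→Machine M3, Apex→Machine M6, Ridgeline→Machine M1, Umbra→Machine M2, Flint→Machine M4 = 293 min.
Checked against all permutations: 284 min is optimal.

Min total: 284 min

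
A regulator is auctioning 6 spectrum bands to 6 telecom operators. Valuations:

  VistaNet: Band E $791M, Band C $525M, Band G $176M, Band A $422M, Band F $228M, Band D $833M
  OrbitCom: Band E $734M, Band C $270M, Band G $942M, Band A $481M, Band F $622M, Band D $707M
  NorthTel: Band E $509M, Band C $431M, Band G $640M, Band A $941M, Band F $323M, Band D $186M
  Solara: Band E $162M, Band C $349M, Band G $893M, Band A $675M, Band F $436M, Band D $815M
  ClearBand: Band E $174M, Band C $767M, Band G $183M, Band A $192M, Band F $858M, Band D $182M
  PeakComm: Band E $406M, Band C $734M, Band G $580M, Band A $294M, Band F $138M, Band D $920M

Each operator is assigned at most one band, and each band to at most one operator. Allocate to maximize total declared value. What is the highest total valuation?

Treat this as an assignment problem: match each operator to one band.
Optimal: VistaNet→Band E ($791M), OrbitCom→Band G ($942M), NorthTel→Band A ($941M), Solara→Band D ($815M), ClearBand→Band F ($858M), PeakComm→Band C ($734M) — total 791+942+941+815+858+734 = $5081M.
Next-best assignment: VistaNet→Band D, OrbitCom→Band E, NorthTel→Band A, Solara→Band G, ClearBand→Band F, PeakComm→Band C = $4993M.

Max total: $5081M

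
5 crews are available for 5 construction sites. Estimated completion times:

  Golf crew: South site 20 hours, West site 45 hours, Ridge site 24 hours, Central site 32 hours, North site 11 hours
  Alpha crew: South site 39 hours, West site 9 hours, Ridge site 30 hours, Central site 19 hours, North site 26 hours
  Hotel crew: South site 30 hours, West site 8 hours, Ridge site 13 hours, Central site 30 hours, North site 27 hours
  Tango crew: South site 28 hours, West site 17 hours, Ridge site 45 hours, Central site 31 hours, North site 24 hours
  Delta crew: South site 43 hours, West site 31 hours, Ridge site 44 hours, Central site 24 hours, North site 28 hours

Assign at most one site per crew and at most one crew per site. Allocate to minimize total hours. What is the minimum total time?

Minimum total: 85 hours

Optimal: Golf crew→North site (11 hours), Alpha crew→West site (9 hours), Hotel crew→Ridge site (13 hours), Tango crew→South site (28 hours), Delta crew→Central site (24 hours) — total 11+9+13+28+24 = 85 hours.
Min-entry greedy (repeatedly take the single cheapest remaining cell) gives 110 hours, worse by 25.
Swapping Hotel crew↔Tango crew (Hotel crew→South site 30 hours, Tango crew→Ridge site 45 hours) adds 34.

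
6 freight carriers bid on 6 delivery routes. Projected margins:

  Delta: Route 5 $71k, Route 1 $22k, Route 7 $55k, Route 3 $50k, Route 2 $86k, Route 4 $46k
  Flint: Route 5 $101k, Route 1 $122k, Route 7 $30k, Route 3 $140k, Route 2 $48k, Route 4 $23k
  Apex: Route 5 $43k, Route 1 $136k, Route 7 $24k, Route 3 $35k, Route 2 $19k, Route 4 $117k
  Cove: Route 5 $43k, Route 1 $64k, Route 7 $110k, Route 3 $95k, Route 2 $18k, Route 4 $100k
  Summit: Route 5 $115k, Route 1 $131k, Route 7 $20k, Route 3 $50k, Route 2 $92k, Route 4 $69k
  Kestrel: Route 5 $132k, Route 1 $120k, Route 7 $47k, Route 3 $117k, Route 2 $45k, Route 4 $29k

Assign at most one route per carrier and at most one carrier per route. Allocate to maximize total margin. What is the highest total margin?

Max total: $716k

Treat this as an assignment problem: match each carrier to one route.
Optimal: Delta→Route 2 ($86k), Flint→Route 3 ($140k), Apex→Route 4 ($117k), Cove→Route 7 ($110k), Summit→Route 1 ($131k), Kestrel→Route 5 ($132k) — total 86+140+117+110+131+132 = $716k.
Row-greedy (each carrier in turn takes its best remaining route) gives $616k, worse by 100.
Next-best assignment: Delta→Route 2, Flint→Route 3, Apex→Route 4, Cove→Route 7, Summit→Route 5, Kestrel→Route 1 = $688k.
Swapping Summit↔Delta (Summit→Route 2 $92k, Delta→Route 1 $22k) loses 103.
No other one-to-one assignment exceeds $716k.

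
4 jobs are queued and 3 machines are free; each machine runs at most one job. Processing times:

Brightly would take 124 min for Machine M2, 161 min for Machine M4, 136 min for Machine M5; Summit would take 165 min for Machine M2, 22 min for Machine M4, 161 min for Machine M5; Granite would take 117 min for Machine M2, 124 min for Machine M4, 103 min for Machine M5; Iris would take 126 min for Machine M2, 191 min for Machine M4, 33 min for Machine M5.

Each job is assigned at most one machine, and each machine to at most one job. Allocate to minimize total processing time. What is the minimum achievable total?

Minimum total: 172 min

Optimal: Granite→Machine M2 (117 min), Summit→Machine M4 (22 min), Iris→Machine M5 (33 min) — total 117+22+33 = 172 min.
Row-greedy (each job in turn takes its cheapest remaining machine) gives 249 min, worse by 77.
Swapping Granite↔Iris (Granite→Machine M5 103 min, Iris→Machine M2 126 min) adds 79.
No other one-to-one assignment undercuts 172 min.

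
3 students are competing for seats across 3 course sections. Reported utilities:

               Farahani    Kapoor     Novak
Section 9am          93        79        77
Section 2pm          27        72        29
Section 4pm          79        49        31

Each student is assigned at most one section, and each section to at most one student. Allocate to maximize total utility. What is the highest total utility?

Optimal: Farahani→Section 4pm (79 points), Kapoor→Section 2pm (72 points), Novak→Section 9am (77 points) — total 79+72+77 = 228 points.
Column-greedy (each section in turn goes to its best remaining student) gives 196 points, worse by 32.
Every other assignment is strictly worse.

Maximum total: 228 points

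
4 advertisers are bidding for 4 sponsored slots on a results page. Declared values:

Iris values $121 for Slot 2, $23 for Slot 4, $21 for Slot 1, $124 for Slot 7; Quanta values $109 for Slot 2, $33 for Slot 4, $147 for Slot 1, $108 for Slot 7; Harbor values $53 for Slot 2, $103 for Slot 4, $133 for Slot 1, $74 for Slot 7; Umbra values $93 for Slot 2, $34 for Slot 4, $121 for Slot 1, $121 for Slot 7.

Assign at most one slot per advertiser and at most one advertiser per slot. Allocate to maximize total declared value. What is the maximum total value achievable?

Treat this as an assignment problem: match each advertiser to one slot.
Optimal: Iris→Slot 2 ($121), Quanta→Slot 1 ($147), Harbor→Slot 4 ($103), Umbra→Slot 7 ($121) — total 121+147+103+121 = $492.
Max-entry greedy (repeatedly take the single best remaining cell) gives $467, worse by 25.
Next-best assignment: Iris→Slot 7, Quanta→Slot 1, Harbor→Slot 4, Umbra→Slot 2 = $467.
No other one-to-one assignment exceeds $492.

Maximum total: $492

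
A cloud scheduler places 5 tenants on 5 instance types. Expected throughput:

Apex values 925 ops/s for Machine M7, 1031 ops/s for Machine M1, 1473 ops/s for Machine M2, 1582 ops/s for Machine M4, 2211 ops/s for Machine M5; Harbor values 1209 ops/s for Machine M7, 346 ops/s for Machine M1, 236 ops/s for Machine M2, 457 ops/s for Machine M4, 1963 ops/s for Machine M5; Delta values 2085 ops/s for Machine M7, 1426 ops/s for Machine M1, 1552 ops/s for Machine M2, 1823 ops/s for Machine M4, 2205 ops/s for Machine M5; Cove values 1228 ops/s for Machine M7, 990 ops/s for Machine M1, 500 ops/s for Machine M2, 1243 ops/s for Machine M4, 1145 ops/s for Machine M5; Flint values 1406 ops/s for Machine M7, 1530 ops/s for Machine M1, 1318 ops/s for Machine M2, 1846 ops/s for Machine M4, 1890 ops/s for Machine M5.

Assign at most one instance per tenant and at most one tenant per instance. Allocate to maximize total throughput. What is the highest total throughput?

Max total: 8357 ops/s

Optimal: Apex→Machine M2 (1473 ops/s), Harbor→Machine M5 (1963 ops/s), Delta→Machine M7 (2085 ops/s), Cove→Machine M1 (990 ops/s), Flint→Machine M4 (1846 ops/s) — total 1473+1963+2085+990+1846 = 8357 ops/s.
Max-entry greedy (repeatedly take the single best remaining cell) gives 7368 ops/s, worse by 989.
Every other assignment is strictly worse.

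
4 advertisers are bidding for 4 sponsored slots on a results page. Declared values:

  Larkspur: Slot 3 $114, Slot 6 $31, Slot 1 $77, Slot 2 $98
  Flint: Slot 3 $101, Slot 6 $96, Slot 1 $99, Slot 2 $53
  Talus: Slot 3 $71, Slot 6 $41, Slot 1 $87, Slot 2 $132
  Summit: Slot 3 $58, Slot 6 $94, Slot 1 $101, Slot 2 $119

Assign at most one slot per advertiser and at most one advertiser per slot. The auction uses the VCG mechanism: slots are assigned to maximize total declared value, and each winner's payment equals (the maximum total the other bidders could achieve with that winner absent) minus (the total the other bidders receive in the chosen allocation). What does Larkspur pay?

Larkspur pays $5.

Efficient allocation: Larkspur→Slot 3 ($114), Flint→Slot 6 ($96), Talus→Slot 2 ($132), Summit→Slot 1 ($101); total welfare W = $443.
Larkspur receives Slot 3 at value $114, so the others get W − 114 = $329.
Without Larkspur: best allocation of the remaining 3 bidders over all 4 slots is Flint→Slot 3 ($101), Talus→Slot 2 ($132), Summit→Slot 1 ($101), total $334.
VCG payment = (others' best without Larkspur) − (others' welfare with Larkspur) = 334 − 329 = $5.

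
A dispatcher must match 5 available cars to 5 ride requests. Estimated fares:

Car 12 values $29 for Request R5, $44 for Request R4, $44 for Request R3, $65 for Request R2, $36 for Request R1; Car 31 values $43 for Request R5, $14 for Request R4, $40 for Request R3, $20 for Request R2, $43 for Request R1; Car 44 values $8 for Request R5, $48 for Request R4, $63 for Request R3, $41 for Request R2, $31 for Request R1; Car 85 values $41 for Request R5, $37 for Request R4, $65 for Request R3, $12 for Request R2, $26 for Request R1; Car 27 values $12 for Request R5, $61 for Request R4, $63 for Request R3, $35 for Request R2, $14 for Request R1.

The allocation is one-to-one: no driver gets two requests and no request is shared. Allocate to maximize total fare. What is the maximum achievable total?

Optimal: Car 12→Request R2 ($65), Car 31→Request R1 ($43), Car 44→Request R3 ($63), Car 85→Request R5 ($41), Car 27→Request R4 ($61) — total 65+43+63+41+61 = $273.
Row-greedy (each driver in turn takes its best remaining request) gives $222, worse by 51.

Max total: $273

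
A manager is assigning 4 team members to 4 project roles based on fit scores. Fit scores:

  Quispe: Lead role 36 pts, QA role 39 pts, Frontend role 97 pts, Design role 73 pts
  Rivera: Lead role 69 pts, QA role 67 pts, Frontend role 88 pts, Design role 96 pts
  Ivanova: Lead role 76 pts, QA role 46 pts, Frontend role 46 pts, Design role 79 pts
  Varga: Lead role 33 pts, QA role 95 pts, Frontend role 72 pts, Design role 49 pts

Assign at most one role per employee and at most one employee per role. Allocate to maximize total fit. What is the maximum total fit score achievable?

Maximum total: 364 pts

Optimal: Quispe→Frontend role (97 pts), Rivera→Design role (96 pts), Ivanova→Lead role (76 pts), Varga→QA role (95 pts) — total 97+96+76+95 = 364 pts.
Checked against all permutations: 364 pts is optimal.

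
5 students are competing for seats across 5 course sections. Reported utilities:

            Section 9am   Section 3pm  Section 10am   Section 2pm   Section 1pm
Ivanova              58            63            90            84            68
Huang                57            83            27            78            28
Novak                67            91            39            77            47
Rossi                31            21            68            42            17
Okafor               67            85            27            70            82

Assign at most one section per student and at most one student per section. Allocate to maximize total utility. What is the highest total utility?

Maximum total: 384 points

Optimal: Ivanova→Section 2pm (84 points), Huang→Section 3pm (83 points), Novak→Section 9am (67 points), Rossi→Section 10am (68 points), Okafor→Section 1pm (82 points) — total 84+83+67+68+82 = 384 points.
Row-greedy (each student in turn takes its best remaining section) gives 363 points, worse by 21.
Swapping Huang↔Novak (Huang→Section 9am 57 points, Novak→Section 3pm 91 points) loses 2.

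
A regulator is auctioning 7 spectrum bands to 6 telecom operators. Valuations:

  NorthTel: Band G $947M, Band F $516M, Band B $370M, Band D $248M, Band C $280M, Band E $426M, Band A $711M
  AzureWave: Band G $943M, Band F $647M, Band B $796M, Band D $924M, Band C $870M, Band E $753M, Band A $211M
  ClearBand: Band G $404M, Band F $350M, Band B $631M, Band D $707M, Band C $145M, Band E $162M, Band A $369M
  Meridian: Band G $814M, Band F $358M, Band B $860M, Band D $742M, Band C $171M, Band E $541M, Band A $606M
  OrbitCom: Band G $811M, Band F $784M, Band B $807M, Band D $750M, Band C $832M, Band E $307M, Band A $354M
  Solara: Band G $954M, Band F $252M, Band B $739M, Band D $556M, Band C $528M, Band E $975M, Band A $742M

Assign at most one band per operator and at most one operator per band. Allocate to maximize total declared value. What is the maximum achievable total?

Maximum total: $5143M

Optimal: NorthTel→Band G ($947M), AzureWave→Band C ($870M), ClearBand→Band D ($707M), Meridian→Band B ($860M), OrbitCom→Band F ($784M), Solara→Band E ($975M) — total 947+870+707+860+784+975 = $5143M.
Row-greedy (each operator in turn takes its best remaining band) gives $4915M, worse by 228.
Next-best assignment: NorthTel→Band A, AzureWave→Band G, ClearBand→Band D, Meridian→Band B, OrbitCom→Band C, Solara→Band E = $5028M.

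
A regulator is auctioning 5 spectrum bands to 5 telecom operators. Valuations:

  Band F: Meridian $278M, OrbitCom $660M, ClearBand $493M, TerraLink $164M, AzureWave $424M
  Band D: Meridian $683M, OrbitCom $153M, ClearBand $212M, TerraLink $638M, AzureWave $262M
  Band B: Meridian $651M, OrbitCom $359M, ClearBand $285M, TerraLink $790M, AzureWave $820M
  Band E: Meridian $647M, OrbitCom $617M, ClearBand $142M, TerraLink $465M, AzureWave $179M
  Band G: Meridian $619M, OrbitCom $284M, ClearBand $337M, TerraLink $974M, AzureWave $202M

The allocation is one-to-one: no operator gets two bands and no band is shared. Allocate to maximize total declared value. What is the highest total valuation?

This is a one-to-one assignment (maximum-weight bipartite matching).
Optimal: Meridian→Band D ($683M), OrbitCom→Band E ($617M), ClearBand→Band F ($493M), TerraLink→Band G ($974M), AzureWave→Band B ($820M) — total 683+617+493+974+820 = $3587M.
Row-greedy (each operator in turn takes its best remaining band) gives $2649M, worse by 938.
Next-best assignment: Meridian→Band E, OrbitCom→Band F, ClearBand→Band D, TerraLink→Band G, AzureWave→Band B = $3313M.

Max total: $3587M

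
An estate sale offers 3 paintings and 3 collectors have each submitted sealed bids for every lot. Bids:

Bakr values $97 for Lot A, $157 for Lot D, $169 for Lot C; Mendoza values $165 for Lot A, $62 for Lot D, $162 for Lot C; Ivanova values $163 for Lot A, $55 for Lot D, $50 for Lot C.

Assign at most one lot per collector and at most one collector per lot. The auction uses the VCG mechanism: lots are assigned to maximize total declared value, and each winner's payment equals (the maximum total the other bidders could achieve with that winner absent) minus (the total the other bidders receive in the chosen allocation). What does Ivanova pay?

Ivanova pays $15.

Efficient allocation: Bakr→Lot D ($157), Mendoza→Lot C ($162), Ivanova→Lot A ($163); total welfare W = $482.
Ivanova receives Lot A at value $163, so the others get W − 163 = $319.
Without Ivanova: best allocation of the remaining 2 bidders over all 3 lots is Bakr→Lot C ($169), Mendoza→Lot A ($165), total $334.
VCG payment = (others' best without Ivanova) − (others' welfare with Ivanova) = 334 − 319 = $15.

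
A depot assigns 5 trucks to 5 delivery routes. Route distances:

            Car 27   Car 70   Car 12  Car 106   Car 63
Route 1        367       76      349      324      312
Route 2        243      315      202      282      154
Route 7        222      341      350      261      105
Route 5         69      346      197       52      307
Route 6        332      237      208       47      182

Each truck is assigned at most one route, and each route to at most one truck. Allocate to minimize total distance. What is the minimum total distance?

Treat this as an assignment problem: match each truck to one route.
Optimal: Car 27→Route 5 (69 km), Car 70→Route 1 (76 km), Car 12→Route 2 (202 km), Car 106→Route 6 (47 km), Car 63→Route 7 (105 km) — total 69+76+202+47+105 = 499 km.
Column-greedy (each route in turn goes to its cheapest remaining truck) gives 712 km, worse by 213.
Swapping Car 63↔Car 106 (Car 63→Route 6 182 km, Car 106→Route 7 261 km) adds 291.
Every other assignment is strictly worse.

Min total: 499 km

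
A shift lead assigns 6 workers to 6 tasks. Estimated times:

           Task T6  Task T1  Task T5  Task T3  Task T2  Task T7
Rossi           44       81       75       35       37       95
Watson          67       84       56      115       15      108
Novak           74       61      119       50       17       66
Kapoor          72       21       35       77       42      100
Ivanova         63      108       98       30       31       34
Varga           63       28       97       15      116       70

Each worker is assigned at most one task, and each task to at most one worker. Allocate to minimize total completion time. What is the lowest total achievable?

Optimal: Rossi→Task T6 (44 min), Watson→Task T5 (56 min), Novak→Task T2 (17 min), Kapoor→Task T1 (21 min), Ivanova→Task T7 (34 min), Varga→Task T3 (15 min) — total 44+56+17+21+34+15 = 187 min.
Min-entry greedy (repeatedly take the single cheapest remaining cell) gives 248 min, worse by 61.
Next-best assignment: Rossi→Task T6, Watson→Task T2, Novak→Task T1, Kapoor→Task T5, Ivanova→Task T7, Varga→Task T3 = 204 min.
Every other assignment is strictly worse.

Min total: 187 min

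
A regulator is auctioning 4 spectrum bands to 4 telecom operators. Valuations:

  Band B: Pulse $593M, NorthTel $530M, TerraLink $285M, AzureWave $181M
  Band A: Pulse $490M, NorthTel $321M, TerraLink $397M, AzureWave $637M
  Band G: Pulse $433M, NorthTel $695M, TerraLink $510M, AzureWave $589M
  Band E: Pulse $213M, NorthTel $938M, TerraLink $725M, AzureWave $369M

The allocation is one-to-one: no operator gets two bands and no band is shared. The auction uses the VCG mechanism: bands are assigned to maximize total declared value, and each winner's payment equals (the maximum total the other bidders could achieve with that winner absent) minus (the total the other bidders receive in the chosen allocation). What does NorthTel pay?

Efficient allocation: Pulse→Band B ($593M), NorthTel→Band E ($938M), TerraLink→Band G ($510M), AzureWave→Band A ($637M); total welfare W = $2678M.
NorthTel receives Band E at value $938M, so the others get W − 938 = $1740M.
Without NorthTel: best allocation of the remaining 3 bidders over all 4 bands is Pulse→Band B ($593M), TerraLink→Band E ($725M), AzureWave→Band A ($637M), total $1955M.
VCG payment = (others' best without NorthTel) − (others' welfare with NorthTel) = 1955 − 1740 = $215M.

NorthTel pays $215M.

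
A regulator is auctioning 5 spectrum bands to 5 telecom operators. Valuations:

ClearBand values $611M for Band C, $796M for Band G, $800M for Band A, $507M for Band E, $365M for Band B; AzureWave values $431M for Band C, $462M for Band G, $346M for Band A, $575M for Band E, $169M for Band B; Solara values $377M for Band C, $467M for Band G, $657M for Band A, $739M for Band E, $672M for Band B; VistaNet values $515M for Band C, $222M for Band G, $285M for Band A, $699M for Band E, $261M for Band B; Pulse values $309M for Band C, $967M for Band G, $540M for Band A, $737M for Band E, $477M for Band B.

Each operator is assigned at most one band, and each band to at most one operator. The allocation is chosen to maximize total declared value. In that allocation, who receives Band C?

Treat this as an assignment problem: match each operator to one band.
Optimal: ClearBand→Band A ($800M), AzureWave→Band C ($431M), Solara→Band B ($672M), VistaNet→Band E ($699M), Pulse→Band G ($967M) — total 800+431+672+699+967 = $3569M.
Row-greedy (each operator in turn takes its best remaining band) gives $3529M, worse by 40.
Next-best assignment: ClearBand→Band A, AzureWave→Band E, Solara→Band B, VistaNet→Band C, Pulse→Band G = $3529M.
Checked against all permutations: $3569M is optimal.
AzureWave's own top band is Band E ($575M), but forcing AzureWave→Band E and reassigning the rest optimally gives only $3529M — worse by 40.

AzureWave receives Band C.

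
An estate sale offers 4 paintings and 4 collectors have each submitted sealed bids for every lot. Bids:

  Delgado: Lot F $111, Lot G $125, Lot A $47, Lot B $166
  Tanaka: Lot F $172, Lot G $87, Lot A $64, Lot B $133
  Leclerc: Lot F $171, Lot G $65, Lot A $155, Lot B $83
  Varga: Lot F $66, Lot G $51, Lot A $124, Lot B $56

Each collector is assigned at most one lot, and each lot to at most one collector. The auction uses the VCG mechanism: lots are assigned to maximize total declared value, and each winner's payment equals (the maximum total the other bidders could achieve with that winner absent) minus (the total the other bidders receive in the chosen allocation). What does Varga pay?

Varga pays $64.

Efficient allocation: Delgado→Lot G ($125), Tanaka→Lot B ($133), Leclerc→Lot F ($171), Varga→Lot A ($124); total welfare W = $553.
Varga receives Lot A at value $124, so the others get W − 124 = $429.
Without Varga: best allocation of the remaining 3 bidders over all 4 lots is Delgado→Lot B ($166), Tanaka→Lot F ($172), Leclerc→Lot A ($155), total $493.
VCG payment = (others' best without Varga) − (others' welfare with Varga) = 493 − 429 = $64.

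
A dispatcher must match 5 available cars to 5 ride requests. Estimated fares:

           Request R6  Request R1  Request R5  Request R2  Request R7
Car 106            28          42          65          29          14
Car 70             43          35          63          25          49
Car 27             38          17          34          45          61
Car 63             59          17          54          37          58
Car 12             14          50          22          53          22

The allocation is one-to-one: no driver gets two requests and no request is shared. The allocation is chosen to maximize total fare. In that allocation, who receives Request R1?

Optimal: Car 106→Request R1 ($42), Car 70→Request R5 ($63), Car 27→Request R7 ($61), Car 63→Request R6 ($59), Car 12→Request R2 ($53) — total 42+63+61+59+53 = $278.
Max-entry greedy (repeatedly take the single best remaining cell) gives $273, worse by 5.
Swapping Car 70↔Car 12 (Car 70→Request R2 $25, Car 12→Request R5 $22) loses 69.
Car 106's own top request is Request R5 ($65), but forcing Car 106→Request R5 and reassigning the rest optimally gives only $273 — worse by 5.

Car 106 receives Request R1.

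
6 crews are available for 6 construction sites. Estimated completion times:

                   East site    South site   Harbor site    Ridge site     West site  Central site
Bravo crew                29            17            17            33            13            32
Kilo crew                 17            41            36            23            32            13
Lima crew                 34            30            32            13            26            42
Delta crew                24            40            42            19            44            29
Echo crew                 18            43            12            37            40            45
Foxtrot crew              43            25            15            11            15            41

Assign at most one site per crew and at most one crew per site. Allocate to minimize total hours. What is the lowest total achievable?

Min total: 94 hours

Optimal: Bravo crew→South site (17 hours), Kilo crew→Central site (13 hours), Lima crew→Ridge site (13 hours), Delta crew→East site (24 hours), Echo crew→Harbor site (12 hours), Foxtrot crew→West site (15 hours) — total 17+13+13+24+12+15 = 94 hours.
Row-greedy (each crew in turn takes its cheapest remaining site) gives 100 hours, worse by 6.
Next-best assignment: Bravo crew→West site, Kilo crew→Central site, Lima crew→Ridge site, Delta crew→East site, Echo crew→Harbor site, Foxtrot crew→South site = 100 hours.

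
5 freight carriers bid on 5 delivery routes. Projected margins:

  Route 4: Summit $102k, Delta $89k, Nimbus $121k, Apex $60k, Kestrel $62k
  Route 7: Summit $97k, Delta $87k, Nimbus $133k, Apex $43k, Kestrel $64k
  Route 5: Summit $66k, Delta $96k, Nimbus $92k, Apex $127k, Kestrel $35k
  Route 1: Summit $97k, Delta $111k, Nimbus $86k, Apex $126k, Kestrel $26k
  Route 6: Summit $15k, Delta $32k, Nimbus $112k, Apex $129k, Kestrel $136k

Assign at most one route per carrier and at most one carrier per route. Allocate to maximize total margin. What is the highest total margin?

Optimal: Summit→Route 4 ($102k), Delta→Route 1 ($111k), Nimbus→Route 7 ($133k), Apex→Route 5 ($127k), Kestrel→Route 6 ($136k) — total 102+111+133+127+136 = $609k.
Row-greedy (each carrier in turn takes its best remaining route) gives $510k, worse by 99.
Next-best assignment: Summit→Route 4, Delta→Route 5, Nimbus→Route 7, Apex→Route 1, Kestrel→Route 6 = $593k.
Checked against all permutations: $609k is optimal.

Max total: $609k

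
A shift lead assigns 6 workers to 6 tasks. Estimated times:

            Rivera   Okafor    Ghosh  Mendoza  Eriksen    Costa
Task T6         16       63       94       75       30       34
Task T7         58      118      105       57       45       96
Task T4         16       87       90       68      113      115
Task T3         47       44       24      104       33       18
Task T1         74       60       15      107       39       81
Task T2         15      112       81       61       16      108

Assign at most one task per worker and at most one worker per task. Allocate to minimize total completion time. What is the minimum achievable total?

Min total: 182 min

This is a one-to-one assignment (minimum-cost bipartite matching).
Optimal: Rivera→Task T4 (16 min), Okafor→Task T3 (44 min), Ghosh→Task T1 (15 min), Mendoza→Task T7 (57 min), Eriksen→Task T2 (16 min), Costa→Task T6 (34 min) — total 16+44+15+57+16+34 = 182 min.
Every other assignment is strictly worse.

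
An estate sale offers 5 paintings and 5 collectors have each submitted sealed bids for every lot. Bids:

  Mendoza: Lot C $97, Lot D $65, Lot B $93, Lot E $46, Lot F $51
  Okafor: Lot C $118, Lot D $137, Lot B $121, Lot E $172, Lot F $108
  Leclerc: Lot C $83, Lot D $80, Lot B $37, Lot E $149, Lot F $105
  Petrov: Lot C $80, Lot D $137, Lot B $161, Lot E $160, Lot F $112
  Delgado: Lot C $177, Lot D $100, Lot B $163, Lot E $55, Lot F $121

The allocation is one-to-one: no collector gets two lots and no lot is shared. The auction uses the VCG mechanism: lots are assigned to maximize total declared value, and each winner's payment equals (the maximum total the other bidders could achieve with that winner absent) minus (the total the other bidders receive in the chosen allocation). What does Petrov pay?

Efficient allocation: Mendoza→Lot B ($93), Okafor→Lot E ($172), Leclerc→Lot F ($105), Petrov→Lot D ($137), Delgado→Lot C ($177); total welfare W = $684.
Petrov receives Lot D at value $137, so the others get W − 137 = $547.
Without Petrov: best allocation of the remaining 4 bidders over all 5 lots is Mendoza→Lot B ($93), Okafor→Lot D ($137), Leclerc→Lot E ($149), Delgado→Lot C ($177), total $556.
VCG payment = (others' best without Petrov) − (others' welfare with Petrov) = 556 − 547 = $9.

Petrov pays $9.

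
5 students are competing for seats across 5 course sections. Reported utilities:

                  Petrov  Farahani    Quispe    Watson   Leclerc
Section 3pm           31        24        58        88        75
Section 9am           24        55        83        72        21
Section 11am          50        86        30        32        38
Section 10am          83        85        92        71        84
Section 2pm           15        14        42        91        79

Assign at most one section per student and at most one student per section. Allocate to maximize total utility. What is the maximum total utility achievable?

Optimal: Petrov→Section 10am (83 points), Farahani→Section 11am (86 points), Quispe→Section 9am (83 points), Watson→Section 3pm (88 points), Leclerc→Section 2pm (79 points) — total 83+86+83+88+79 = 419 points.
Column-greedy (each section in turn goes to its best remaining student) gives 356 points, worse by 63.
Next-best assignment: Petrov→Section 10am, Farahani→Section 11am, Quispe→Section 9am, Watson→Section 2pm, Leclerc→Section 3pm = 418 points.
Swapping Farahani↔Leclerc (Farahani→Section 2pm 14 points, Leclerc→Section 11am 38 points) loses 113.

Max total: 419 points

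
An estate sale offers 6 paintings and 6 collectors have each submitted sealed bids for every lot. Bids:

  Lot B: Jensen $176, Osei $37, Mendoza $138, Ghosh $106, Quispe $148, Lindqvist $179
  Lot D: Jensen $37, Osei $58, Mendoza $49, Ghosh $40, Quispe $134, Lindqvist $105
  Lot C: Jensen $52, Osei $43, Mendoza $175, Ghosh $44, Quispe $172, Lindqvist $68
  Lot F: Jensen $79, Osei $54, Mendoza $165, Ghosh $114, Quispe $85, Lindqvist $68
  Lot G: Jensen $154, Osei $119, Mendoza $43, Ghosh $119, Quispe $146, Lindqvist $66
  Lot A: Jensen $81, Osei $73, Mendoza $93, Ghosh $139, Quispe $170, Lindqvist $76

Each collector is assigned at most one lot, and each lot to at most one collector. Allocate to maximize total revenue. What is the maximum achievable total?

Max total: $876

Optimal: Jensen→Lot B ($176), Osei→Lot G ($119), Mendoza→Lot F ($165), Ghosh→Lot A ($139), Quispe→Lot C ($172), Lindqvist→Lot D ($105) — total 176+119+165+139+172+105 = $876.
Swapping Ghosh↔Mendoza (Ghosh→Lot F $114, Mendoza→Lot A $93) loses 97.
Checked against all permutations: $876 is optimal.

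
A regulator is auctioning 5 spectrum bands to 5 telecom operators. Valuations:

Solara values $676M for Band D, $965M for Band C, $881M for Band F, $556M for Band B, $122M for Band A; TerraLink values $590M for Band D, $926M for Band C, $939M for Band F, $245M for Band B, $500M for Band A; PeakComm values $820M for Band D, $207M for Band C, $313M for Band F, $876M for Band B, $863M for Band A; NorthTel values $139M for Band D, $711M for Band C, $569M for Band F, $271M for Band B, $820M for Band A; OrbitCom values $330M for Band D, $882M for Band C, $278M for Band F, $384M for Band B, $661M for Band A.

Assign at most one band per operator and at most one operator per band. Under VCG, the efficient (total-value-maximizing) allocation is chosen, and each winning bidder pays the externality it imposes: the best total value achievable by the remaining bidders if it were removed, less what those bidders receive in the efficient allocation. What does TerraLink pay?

TerraLink pays $205M.

Efficient allocation: Solara→Band D ($676M), TerraLink→Band F ($939M), PeakComm→Band B ($876M), NorthTel→Band A ($820M), OrbitCom→Band C ($882M); total welfare W = $4193M.
TerraLink receives Band F at value $939M, so the others get W − 939 = $3254M.
Without TerraLink: best allocation of the remaining 4 bidders over all 5 bands is Solara→Band F ($881M), PeakComm→Band B ($876M), NorthTel→Band A ($820M), OrbitCom→Band C ($882M), total $3459M.
VCG payment = (others' best without TerraLink) − (others' welfare with TerraLink) = 3459 − 3254 = $205M.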